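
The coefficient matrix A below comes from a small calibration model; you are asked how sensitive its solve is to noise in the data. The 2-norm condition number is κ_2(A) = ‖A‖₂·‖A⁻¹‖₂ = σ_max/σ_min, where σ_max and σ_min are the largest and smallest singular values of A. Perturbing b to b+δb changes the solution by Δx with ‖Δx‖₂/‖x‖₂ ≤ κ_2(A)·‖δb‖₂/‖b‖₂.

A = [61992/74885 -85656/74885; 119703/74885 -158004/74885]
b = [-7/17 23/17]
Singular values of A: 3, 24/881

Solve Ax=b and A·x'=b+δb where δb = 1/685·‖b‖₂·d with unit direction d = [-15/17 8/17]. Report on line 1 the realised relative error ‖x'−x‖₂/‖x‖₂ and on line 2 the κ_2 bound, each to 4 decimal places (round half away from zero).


largest singular value 3, smallest 24/881
κ = σ_max/σ_min = 3/(24/881) = 110.1250
perturbation bound = 110.1250·1/685 = 0.1608
solve Ax = b  →  x = [29.5667 21.7583]
2-norm of b is 1.4142; of x, 36.7098
re-solving with b+δb shifts x by Δx of norm 0.0758
realised ‖Δx‖/‖x‖ = 0.0021
realised/bound (from unrounded values) ≈ 0.0128

0.0021
0.1608


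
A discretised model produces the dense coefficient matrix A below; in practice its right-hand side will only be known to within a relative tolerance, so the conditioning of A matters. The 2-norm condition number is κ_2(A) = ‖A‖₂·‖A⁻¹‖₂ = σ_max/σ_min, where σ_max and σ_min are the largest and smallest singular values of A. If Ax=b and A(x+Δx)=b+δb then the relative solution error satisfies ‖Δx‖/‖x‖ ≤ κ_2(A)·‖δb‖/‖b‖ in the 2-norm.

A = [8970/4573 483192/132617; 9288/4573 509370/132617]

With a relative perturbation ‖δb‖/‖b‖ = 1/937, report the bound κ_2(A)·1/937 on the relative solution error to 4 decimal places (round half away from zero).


AᵀA = [166727844/20912329 312595200/20912329; 312595200/20912329 586126404/20912329]; tr = 2605032/72361, det = 1296/72361
eigenvalues of AᵀA: λ = (tr ± √(tr²−4·det))/2 = 36, 36/72361
κ = σ_max/σ_min = 6/(6/269) = 269.0000
perturbation bound = 269.0000·1/937 = 0.2871

0.2871


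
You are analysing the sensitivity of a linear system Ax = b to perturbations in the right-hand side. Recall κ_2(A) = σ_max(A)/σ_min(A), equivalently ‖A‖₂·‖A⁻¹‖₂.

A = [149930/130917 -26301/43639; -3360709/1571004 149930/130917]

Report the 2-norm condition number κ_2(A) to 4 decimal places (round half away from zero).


form AᵀA = [50281459129/8539977744 -1117353325/355832406; -1117353325/355832406 99324181/59305401] with trace 223474537/29550096 and determinant 14641/29550096
eigenvalues of AᵀA: λ = (tr ± √(tr²−4·det))/2 = 121/16, 121/1846881
κ_2(A) = √(λ_max/λ_min) = √((121/16) / (121/1846881)) = 339.7500

339.7500


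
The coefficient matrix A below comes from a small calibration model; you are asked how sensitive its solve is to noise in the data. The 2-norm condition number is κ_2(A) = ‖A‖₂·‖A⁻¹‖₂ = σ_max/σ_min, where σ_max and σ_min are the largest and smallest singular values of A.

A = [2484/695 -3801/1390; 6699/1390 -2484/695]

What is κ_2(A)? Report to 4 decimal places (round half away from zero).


form AᵀA = [2782305/77284 -521640/19321; -521640/19321 1565145/77284] with trace 2173725/38642 and determinant 50625/309136
solving λ² − 2173725/38642·λ + 50625/309136 = 0 gives λ = 225/4, 225/77284
σ_max=√(225/4)=(15/2), σ_min=√(225/77284)=(15/278) → κ = 139.0000

139.0000


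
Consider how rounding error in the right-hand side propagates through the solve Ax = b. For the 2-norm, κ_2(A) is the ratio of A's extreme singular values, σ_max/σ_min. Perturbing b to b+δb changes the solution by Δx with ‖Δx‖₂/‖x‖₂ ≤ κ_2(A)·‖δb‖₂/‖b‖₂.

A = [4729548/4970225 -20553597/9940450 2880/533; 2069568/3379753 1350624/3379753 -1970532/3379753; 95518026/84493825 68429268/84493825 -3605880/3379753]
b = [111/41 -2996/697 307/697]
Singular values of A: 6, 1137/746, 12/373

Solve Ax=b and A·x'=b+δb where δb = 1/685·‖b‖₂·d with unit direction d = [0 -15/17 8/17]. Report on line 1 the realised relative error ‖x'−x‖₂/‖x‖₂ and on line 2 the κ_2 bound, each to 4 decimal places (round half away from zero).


largest singular value 6, smallest 12/373
κ = σ_max/σ_min = 6/(12/373) = 186.5000
perturbation bound = 186.5000·1/685 = 0.2723
solve Ax = b  →  x = [-32.7114 109.8101 48.2821]
‖b‖₂ = 5.0990 and ‖x‖₂ = 124.3361
Δx = A⁻¹·δb where δb = 1/685·5.0990·d; ‖Δx‖ = 0.2314
realised ‖Δx‖/‖x‖ = 0.0019
tightness: 0.0019 against a bound of 0.2723 (unrounded ratio ≈ 0.0068)

0.0019
0.2723


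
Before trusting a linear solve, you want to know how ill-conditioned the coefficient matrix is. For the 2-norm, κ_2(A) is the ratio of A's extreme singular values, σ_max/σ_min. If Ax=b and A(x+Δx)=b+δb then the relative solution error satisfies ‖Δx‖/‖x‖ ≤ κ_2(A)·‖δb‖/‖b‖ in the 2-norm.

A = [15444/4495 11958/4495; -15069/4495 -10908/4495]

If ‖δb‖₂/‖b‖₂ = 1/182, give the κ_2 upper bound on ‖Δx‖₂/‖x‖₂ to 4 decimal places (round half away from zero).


M = AᵀA = [553617/24025 415044/24025; 415044/24025 311508/24025]. tr(M)=34605/961, det(M)=324/961
char-poly roots: 36 and 9/961
κ_2(A) = √(λ_max/λ_min) = √(36 / (9/961)) = 62.0000
bound on ‖Δx‖/‖x‖: κ·ε = 62.0000·1/182 = 0.3407

0.3407


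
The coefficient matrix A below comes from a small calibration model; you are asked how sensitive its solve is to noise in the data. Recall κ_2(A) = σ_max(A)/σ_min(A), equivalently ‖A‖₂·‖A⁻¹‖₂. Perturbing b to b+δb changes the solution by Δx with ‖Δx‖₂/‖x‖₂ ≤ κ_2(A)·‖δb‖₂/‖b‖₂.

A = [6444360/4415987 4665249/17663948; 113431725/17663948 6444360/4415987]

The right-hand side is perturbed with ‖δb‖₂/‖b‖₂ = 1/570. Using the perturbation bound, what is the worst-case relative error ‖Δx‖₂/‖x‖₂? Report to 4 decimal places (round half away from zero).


M = AᵀA = [8049513771225/185612765584 113185516860/11600797849; 113185516860/11600797849 408233766321/185612765584]. tr(M)=2515689333/55209032, det(M)=332150625/1766689024
eigenvalues of AᵀA: λ = (tr ± √(tr²−4·det))/2 = 729/16, 455625/110418064
κ = σ_max/σ_min = (27/4)/(675/10508) = 105.0800
worst-case relative error ≤ 105.0800 × 1/570 = 0.1844

0.1844


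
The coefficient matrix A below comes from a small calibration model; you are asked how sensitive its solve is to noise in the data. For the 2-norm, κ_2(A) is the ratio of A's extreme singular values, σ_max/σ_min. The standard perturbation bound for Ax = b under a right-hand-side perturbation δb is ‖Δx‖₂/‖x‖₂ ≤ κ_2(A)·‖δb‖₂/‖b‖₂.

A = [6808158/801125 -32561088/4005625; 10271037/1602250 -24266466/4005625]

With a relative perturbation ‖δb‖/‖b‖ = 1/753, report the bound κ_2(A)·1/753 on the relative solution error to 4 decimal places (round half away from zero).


form AᵀA = [11635930498689/102688202500 -13852076673141/128360253125; -13852076673141/128360253125 65963432954916/641801265625] with trace 659633762529/3052562500 and determinant 7471182096/19078515625
solving λ² − 659633762529/3052562500·λ + 7471182096/19078515625 = 0 gives λ = 21609/100, 1382976/763140625
κ_2(A) = √(λ_max/λ_min) = √((21609/100) / (1382976/763140625)) = 345.3125
bound on ‖Δx‖/‖x‖: κ·ε = 345.3125·1/753 = 0.4586

0.4586


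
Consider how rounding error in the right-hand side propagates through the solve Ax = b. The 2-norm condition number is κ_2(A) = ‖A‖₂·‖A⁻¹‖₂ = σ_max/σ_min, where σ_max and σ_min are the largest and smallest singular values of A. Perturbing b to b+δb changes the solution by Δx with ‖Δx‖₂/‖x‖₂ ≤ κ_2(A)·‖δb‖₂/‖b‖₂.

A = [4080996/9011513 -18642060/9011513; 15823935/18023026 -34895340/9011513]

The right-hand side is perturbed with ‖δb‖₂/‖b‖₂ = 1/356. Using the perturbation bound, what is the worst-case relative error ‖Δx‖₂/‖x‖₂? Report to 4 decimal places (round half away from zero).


form AᵀA = [1096937828001/1123977391684 -1218577744890/280994347921; -1218577744890/280994347921 5415955552800/280994347921] with trace 13540011921/668636164 and determinant 656100/167159041
solving λ² − 13540011921/668636164·λ + 656100/167159041 = 0 gives λ = 81/4, 32400/167159041
so κ_2 = √((81/4) / (32400/167159041)) = 323.2250
worst-case relative error ≤ 323.2250 × 1/356 = 0.9079

0.9079


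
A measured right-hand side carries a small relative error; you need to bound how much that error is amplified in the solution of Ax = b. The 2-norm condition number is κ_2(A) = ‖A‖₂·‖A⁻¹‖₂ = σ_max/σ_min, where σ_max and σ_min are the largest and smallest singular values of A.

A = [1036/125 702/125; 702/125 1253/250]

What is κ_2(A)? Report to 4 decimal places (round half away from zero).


15.6250

AᵀA = [62644/625 46683/625; 46683/625 141649/2500]; tr = 15689/100, det = 100
λ_max, λ_min = (15689/100 ± √242144721/10000)/2 = 625/4, 16/25
κ_2(A) = √(λ_max/λ_min) = √((625/4) / (16/25)) = 15.6250


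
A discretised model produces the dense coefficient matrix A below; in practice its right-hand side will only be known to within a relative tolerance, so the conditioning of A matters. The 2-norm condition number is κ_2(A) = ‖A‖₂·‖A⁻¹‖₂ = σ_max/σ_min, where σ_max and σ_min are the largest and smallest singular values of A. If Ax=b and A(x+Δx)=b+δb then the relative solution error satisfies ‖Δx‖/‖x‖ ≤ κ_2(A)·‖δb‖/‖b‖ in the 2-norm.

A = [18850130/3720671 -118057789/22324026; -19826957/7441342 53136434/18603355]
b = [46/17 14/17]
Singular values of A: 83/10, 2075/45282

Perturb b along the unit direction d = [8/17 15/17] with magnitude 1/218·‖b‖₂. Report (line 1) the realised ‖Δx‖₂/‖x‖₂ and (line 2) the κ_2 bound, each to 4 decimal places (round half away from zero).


0.0065
0.8309

largest singular value 83/10, smallest 2075/45282
κ_2(A) = (83/10) / (2075/45282) = 181.1280
perturbation bound = 181.1280·1/218 = 0.8309
solve Ax = b  →  x = [31.7714 29.9257]
‖b‖ = 2.8284, ‖x‖ = 43.6460
δb = ε·‖b‖·d = [0.0061 0.0114]; solving A·Δx = δb gives ‖Δx‖ = 0.2831
relative error = 0.0065
tightness: 0.0065 against a bound of 0.8309 (unrounded ratio ≈ 0.0078)


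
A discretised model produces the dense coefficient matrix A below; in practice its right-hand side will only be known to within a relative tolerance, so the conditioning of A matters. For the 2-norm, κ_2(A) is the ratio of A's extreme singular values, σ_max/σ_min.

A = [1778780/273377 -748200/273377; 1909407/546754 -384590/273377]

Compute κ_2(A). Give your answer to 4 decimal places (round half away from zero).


form AᵀA = [56408540641/1034394244 -5875614585/258598561; -5875614585/258598561 2448832900/258598561] with trace 391738889/6120676 and determinant 250000/1530169
char-poly roots: 64 and 15625/6120676
κ = σ_max/σ_min = 8/(125/2474) = 158.3360

158.3360


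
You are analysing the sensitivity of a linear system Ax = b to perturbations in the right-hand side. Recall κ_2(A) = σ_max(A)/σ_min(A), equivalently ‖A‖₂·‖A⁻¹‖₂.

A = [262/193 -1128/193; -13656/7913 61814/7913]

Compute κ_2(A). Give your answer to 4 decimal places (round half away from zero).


193.0000

M = AᵀA = [301876900/62615569 -1340928000/62615569; -1340928000/62615569 5959848100/62615569]. tr(M)=3725000/37249, det(M)=10000/37249
solving λ² − 3725000/37249·λ + 10000/37249 = 0 gives λ = 100, 100/37249
κ = σ_max/σ_min = 10/(10/193) = 193.0000


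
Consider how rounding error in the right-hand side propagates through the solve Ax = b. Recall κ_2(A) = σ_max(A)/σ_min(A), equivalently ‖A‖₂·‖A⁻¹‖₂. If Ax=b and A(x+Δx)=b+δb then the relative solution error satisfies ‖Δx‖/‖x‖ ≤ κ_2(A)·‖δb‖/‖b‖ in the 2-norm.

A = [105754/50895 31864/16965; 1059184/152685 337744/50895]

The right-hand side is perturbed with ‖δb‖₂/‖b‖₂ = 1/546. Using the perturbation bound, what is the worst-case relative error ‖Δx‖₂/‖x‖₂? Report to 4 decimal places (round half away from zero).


0.2411

M = AᵀA = [48901036900/932508369 15522430000/310836123; 15522430000/310836123 4928353600/103612041]. tr(M)=110887300/1108809, det(M)=640000/1108809
solving λ² − 110887300/1108809·λ + 640000/1108809 = 0 gives λ = 100, 6400/1108809
κ_2(A) = √(λ_max/λ_min) = √(100 / (6400/1108809)) = 131.6250
κ_2(A)·‖δb‖/‖b‖ = 0.2411


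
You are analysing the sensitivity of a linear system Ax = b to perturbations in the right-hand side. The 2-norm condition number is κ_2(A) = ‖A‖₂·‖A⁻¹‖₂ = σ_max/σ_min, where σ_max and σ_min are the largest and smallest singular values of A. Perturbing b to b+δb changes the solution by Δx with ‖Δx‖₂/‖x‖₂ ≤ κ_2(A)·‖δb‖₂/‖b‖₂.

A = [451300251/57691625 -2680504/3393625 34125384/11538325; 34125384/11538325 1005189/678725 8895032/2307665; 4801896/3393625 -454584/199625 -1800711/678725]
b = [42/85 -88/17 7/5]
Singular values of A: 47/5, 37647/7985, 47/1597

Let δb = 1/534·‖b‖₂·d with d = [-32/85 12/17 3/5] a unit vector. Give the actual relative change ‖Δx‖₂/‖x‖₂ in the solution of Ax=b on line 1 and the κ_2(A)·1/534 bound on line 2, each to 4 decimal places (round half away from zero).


0.0034
0.5981

largest singular value 47/5, smallest 47/1597
κ_2(A) = (47/5) / (47/1597) = 319.4000
bound on ‖Δx‖/‖x‖: κ·ε = 319.4000·1/534 = 0.5981
solve Ax = b  →  x = [28.9136 81.0399 -54.6652]
‖b‖₂ = 5.3852 and ‖x‖₂ = 101.9399
with δb = [-0.0038 0.0071 0.0061], A·Δx = δb → ‖Δx‖ = 0.3427
relative error = 0.0034
realised/bound (from unrounded values) ≈ 0.0056


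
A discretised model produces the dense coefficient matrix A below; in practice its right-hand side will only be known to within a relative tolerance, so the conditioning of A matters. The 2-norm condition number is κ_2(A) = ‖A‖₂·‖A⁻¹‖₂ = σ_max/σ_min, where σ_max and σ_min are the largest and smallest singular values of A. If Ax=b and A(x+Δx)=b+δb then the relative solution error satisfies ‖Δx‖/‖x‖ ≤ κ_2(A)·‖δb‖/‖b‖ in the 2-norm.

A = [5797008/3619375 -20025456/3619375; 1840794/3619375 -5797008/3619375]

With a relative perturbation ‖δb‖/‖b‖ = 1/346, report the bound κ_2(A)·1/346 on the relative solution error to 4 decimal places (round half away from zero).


AᵀA = [59190118884/20959800625 -202814121888/20959800625; -202814121888/20959800625 695398703616/20959800625]; tr = 1207342116/33535681, det = 2073600/33535681
char-poly roots: 36 and 57600/33535681
κ = σ_max/σ_min = 6/(240/5791) = 144.7750
bound on ‖Δx‖/‖x‖: κ·ε = 144.7750·1/346 = 0.4184

0.4184


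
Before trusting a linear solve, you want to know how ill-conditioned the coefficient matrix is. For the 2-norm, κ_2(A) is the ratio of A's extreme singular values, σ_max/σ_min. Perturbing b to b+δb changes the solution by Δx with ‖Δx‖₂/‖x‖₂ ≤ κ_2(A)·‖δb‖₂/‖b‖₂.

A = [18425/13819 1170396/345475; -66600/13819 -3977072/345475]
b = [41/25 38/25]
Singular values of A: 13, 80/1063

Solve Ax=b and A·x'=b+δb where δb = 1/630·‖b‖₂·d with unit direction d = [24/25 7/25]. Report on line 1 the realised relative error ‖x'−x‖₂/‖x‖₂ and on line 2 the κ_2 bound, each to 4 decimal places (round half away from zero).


0.0018
0.2742

largest singular value 13, smallest 80/1063
κ = σ_max/σ_min = 13/(80/1063) = 172.7375
κ_2(A)·‖δb‖/‖b‖ = 0.2742
solve Ax = b  →  x = [-24.5604 10.1501]
‖b‖₂ = 2.2361 and ‖x‖₂ = 26.5751
with δb = [0.0034 0.0010], A·Δx = δb → ‖Δx‖ = 0.0472
relative error = 0.0018
tightness: 0.0018 against a bound of 0.2742 (unrounded ratio ≈ 0.0065)


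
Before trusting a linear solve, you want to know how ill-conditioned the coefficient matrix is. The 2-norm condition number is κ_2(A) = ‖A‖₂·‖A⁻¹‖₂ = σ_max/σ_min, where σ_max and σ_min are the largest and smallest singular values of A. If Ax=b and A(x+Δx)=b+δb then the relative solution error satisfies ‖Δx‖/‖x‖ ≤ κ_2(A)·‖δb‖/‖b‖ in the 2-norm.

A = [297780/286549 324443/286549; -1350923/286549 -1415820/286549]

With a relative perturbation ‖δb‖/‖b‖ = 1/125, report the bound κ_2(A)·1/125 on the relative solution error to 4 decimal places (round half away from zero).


1.9280

form AᵀA = [1138409209/48846121 1195286400/48846121; 1195286400/48846121 1255091929/48846121] with trace 2846018/58081 and determinant 2401/58081
eigenvalues of AᵀA: λ = (tr ± √(tr²−4·det))/2 = 49, 49/58081
κ_2(A) = √(λ_max/λ_min) = √(49 / (49/58081)) = 241.0000
bound on ‖Δx‖/‖x‖: κ·ε = 241.0000·1/125 = 1.9280


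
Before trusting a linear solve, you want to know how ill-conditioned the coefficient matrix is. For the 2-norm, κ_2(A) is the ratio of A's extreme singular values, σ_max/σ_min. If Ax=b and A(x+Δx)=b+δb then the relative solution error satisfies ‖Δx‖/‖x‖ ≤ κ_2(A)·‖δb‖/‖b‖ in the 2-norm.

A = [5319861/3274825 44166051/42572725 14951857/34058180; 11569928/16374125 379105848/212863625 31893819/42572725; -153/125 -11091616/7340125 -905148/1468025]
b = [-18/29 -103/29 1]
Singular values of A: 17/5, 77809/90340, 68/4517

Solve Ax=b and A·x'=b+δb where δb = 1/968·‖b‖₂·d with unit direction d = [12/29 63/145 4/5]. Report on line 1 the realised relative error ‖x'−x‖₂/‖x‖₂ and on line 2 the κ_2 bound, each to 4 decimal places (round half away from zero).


σ_max = 17/5, σ_min = 68/4517
κ = σ_max/σ_min = (17/5)/(68/4517) = 225.8500
worst-case relative error ≤ 225.8500 × 1/968 = 0.2333
solve Ax = b  →  x = [1.3283 23.6110 -62.1241]
‖b‖₂ = 3.7417 and ‖x‖₂ = 66.4729
re-solving with b+δb shifts x by Δx of norm 0.2568
realised ‖Δx‖/‖x‖ = 0.0039
tightness: 0.0039 against a bound of 0.2333 (unrounded ratio ≈ 0.0166)

0.0039
0.2333


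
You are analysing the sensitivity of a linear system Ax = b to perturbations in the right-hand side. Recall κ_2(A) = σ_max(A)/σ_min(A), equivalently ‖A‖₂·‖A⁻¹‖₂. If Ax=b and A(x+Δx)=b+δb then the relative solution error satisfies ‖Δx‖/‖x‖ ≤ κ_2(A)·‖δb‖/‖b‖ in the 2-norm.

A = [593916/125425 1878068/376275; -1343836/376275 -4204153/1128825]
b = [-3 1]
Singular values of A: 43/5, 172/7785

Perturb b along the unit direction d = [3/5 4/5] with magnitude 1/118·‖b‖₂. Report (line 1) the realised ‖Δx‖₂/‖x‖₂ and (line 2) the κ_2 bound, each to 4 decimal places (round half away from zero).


0.0268
3.2987

from the listed singular values, σ₁ = 43/5, σ_n = 172/7785
condition number: (43/5) ÷ (172/7785) = 389.2500
κ_2(A)·‖δb‖/‖b‖ = 3.2987
solve Ax = b  →  x = [32.5351 -31.4675]
2-norm of b is 3.1623; of x, 45.2630
Δx = A⁻¹·δb where δb = 1/118·3.1623·d; ‖Δx‖ = 1.2130
realised ‖Δx‖/‖x‖ = 0.0268
realised/bound (from unrounded values) ≈ 0.0081


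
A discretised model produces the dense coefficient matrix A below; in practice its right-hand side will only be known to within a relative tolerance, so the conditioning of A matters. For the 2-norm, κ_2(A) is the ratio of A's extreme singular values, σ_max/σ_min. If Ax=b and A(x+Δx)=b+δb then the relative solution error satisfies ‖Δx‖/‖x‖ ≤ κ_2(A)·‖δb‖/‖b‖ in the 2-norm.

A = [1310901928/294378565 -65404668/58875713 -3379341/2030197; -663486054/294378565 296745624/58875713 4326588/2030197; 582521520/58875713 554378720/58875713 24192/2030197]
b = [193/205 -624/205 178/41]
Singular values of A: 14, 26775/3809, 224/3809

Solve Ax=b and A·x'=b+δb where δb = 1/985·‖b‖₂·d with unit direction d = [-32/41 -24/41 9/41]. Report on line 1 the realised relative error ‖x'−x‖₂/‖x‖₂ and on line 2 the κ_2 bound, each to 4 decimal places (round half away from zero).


largest singular value 14, smallest 224/3809
κ_2(A) = 14 / (224/3809) = 238.0625
worst-case relative error ≤ 238.0625 × 1/985 = 0.2417
solve Ax = b  →  x = [9.4995 -9.5602 31.2287]
‖b‖₂ = 5.3852 and ‖x‖₂ = 34.0128
δb = ε·‖b‖·d = [-0.0043 -0.0032 0.0012]; solving A·Δx = δb gives ‖Δx‖ = 0.0930
relative error = 0.0027
so the bound overstates the realised error by a factor of ≈ 88.4243 (computed from the unrounded values)

0.0027
0.2417


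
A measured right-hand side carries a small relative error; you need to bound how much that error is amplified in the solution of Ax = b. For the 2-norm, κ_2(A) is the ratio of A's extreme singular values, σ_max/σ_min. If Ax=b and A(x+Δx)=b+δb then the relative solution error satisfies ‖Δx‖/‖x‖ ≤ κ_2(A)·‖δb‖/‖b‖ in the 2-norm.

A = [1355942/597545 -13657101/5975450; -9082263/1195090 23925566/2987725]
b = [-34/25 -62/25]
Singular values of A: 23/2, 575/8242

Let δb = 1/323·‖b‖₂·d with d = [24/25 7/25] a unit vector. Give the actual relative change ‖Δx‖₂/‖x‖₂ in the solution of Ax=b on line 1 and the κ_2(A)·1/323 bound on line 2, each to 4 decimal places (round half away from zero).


0.0044
0.5103

from the listed singular values, σ₁ = 23/2, σ_n = 575/8242
κ = σ_max/σ_min = (23/2)/(575/8242) = 164.8400
κ_2(A)·‖δb‖/‖b‖ = 0.5103
solve Ax = b  →  x = [-20.6395 -19.8969]
‖b‖ = 2.8284, ‖x‖ = 28.6684
re-solving with b+δb shifts x by Δx of norm 0.1255
realised ‖Δx‖/‖x‖ = 0.0044
so the bound overstates the realised error by a factor of ≈ 116.5616 (computed from the unrounded values)


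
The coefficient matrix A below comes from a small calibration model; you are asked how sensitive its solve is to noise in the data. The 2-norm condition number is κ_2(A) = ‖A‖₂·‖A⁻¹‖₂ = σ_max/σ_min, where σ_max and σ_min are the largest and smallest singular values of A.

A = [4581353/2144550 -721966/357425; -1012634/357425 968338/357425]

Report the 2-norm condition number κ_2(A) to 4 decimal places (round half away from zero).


M = AᵀA = [2316167582281/183963788100 -7352810395/613212627; -7352810395/613212627 58356535496/5110105225]. tr(M)=5252084257/218744100, det(M)=5764801/1367150625
eigenvalues of AᵀA: λ = (tr ± √(tr²−4·det))/2 = 2401/100, 9604/54686025
κ_2(A) = √(λ_max/λ_min) = √((2401/100) / (9604/54686025)) = 369.7500

369.7500


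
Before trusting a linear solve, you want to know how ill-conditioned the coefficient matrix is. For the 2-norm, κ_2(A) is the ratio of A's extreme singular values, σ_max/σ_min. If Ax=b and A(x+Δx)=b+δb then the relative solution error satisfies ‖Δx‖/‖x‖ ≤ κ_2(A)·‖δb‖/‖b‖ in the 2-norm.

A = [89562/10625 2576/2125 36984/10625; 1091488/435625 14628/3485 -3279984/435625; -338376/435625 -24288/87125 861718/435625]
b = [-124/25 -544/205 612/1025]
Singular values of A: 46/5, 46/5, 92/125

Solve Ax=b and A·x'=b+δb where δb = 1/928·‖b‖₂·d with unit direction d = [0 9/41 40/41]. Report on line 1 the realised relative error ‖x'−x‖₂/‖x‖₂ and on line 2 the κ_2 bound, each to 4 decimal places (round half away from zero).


0.0135
0.0135

largest singular value 46/5, smallest 92/125
κ_2(A) = (46/5) / (92/125) = 12.5000
worst-case relative error ≤ 12.5000 × 1/928 = 0.0135
solve Ax = b  →  x = [-0.5780 -0.2046 0.0460]
2-norm of b is 5.6569; of x, 0.6149
re-solving with b+δb shifts x by Δx of norm 0.0083
relative error = 0.0135
realised/bound = 1 exactly: the bound is attained for this b and d


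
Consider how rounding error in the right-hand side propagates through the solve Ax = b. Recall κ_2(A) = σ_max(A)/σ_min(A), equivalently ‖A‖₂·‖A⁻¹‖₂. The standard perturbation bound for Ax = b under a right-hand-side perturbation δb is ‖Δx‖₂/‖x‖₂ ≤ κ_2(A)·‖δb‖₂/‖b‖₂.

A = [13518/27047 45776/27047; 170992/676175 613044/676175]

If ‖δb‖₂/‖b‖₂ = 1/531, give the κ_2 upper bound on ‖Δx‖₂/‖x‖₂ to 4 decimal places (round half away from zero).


0.2996

M = AᵀA = [496361476/1582050625 1700953632/1582050625; 1700953632/1582050625 5832091024/1582050625]. tr(M)=10125524/2531281, det(M)=1600/2531281
λ_max, λ_min = (10125524/2531281 ± √102510036076176/6407383500961)/2 = 4, 400/2531281
κ = σ_max/σ_min = 2/(20/1591) = 159.1000
perturbation bound = 159.1000·1/531 = 0.2996


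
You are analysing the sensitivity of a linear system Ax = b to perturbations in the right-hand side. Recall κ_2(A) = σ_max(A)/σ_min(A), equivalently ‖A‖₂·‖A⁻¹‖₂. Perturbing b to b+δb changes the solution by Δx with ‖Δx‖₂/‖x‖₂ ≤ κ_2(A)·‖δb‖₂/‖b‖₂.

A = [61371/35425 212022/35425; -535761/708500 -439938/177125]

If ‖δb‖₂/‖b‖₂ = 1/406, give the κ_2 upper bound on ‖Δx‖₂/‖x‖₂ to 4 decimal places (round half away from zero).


0.5034

AᵀA = [10613016009/2970250000 4547046861/371281250; 4547046861/371281250 7795139976/185640625]; tr = 216536409/4752400, det = 59049/1188100
char-poly roots: 729/16 and 324/297025
κ = σ_max/σ_min = (27/4)/(18/545) = 204.3750
κ_2(A)·‖δb‖/‖b‖ = 0.5034


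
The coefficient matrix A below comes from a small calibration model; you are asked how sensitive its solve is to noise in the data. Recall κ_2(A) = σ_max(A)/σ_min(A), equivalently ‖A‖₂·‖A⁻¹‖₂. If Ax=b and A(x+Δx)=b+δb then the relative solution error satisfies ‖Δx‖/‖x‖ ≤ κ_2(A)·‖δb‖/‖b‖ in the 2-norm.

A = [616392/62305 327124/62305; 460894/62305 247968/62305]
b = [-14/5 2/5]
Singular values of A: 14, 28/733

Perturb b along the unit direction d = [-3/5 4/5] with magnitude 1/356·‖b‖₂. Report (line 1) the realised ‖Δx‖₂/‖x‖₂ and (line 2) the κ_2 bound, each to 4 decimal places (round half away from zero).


0.0040
1.0295

σ_max = 14, σ_min = 28/733
κ = σ_max/σ_min = 14/(28/733) = 366.5000
perturbation bound = 366.5000·1/356 = 1.0295
solve Ax = b  →  x = [-24.7647 46.1303]
2-norm of b is 2.8284; of x, 52.3573
Δx = A⁻¹·δb where δb = 1/356·2.8284·d; ‖Δx‖ = 0.2080
dividing the unrounded norms, ‖Δx‖/‖x‖ = 0.0040
so the bound overstates the realised error by a factor of ≈ 259.1556 (computed from the unrounded values)


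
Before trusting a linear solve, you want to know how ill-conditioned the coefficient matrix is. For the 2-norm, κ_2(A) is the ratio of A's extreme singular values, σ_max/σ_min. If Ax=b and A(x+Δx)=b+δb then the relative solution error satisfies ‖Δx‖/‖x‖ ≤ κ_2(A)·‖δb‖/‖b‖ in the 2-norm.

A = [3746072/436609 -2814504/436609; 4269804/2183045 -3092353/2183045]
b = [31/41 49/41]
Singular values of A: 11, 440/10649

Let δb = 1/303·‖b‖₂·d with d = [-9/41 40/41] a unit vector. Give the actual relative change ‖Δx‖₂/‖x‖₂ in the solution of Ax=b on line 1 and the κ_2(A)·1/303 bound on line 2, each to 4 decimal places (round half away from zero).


0.0047
0.8786

largest singular value 11, smallest 440/10649
κ_2(A) = 11 / (440/10649) = 266.2250
bound on ‖Δx‖/‖x‖: κ·ε = 266.2250·1/303 = 0.8786
solve Ax = b  →  x = [14.5941 19.3073]
‖b‖ = 1.4142, ‖x‖ = 24.2024
with δb = [-0.0010 0.0046], A·Δx = δb → ‖Δx‖ = 0.1130
relative error = 0.0047
so the bound overstates the realised error by a factor of ≈ 188.2508 (computed from the unrounded values)


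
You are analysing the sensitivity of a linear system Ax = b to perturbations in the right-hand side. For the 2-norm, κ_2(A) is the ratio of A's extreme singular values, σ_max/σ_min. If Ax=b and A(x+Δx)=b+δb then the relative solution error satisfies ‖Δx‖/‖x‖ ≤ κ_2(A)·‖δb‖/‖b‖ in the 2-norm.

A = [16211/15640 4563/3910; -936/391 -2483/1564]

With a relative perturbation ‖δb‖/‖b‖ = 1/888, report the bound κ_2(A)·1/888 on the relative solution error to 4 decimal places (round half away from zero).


form AᵀA = [5759689/846400 1060137/211600; 1060137/211600 821509/211600] with trace 361829/33856 and determinant 714025/541696
char-poly roots: 169/16 and 4225/33856
κ = σ_max/σ_min = (13/4)/(65/184) = 9.2000
perturbation bound = 9.2000·1/888 = 0.0104

0.0104


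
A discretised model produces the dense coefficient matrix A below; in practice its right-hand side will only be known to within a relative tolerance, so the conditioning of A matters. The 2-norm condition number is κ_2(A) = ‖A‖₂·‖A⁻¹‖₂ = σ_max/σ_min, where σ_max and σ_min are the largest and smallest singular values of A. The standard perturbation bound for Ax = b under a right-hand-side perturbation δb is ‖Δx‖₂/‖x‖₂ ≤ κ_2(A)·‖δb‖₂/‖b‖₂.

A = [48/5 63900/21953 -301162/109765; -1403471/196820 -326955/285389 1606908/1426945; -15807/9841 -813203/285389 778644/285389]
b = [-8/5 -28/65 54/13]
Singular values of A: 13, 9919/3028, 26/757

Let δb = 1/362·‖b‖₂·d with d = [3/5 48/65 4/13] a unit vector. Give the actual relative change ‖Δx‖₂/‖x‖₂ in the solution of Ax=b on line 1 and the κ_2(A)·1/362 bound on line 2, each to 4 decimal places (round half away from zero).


largest singular value 13, smallest 26/757
κ = σ_max/σ_min = 13/(26/757) = 378.5000
bound on ‖Δx‖/‖x‖: κ·ε = 378.5000·1/362 = 1.0456
solve Ax = b  →  x = [0.3276 -0.8591 0.8182]
2-norm of b is 4.4721; of x, 1.2307
Δx = A⁻¹·δb where δb = 1/362·4.4721·d; ‖Δx‖ = 0.3597
dividing the unrounded norms, ‖Δx‖/‖x‖ = 0.2923
tightness: 0.2923 against a bound of 1.0456 (unrounded ratio ≈ 0.2795)

0.2923
1.0456


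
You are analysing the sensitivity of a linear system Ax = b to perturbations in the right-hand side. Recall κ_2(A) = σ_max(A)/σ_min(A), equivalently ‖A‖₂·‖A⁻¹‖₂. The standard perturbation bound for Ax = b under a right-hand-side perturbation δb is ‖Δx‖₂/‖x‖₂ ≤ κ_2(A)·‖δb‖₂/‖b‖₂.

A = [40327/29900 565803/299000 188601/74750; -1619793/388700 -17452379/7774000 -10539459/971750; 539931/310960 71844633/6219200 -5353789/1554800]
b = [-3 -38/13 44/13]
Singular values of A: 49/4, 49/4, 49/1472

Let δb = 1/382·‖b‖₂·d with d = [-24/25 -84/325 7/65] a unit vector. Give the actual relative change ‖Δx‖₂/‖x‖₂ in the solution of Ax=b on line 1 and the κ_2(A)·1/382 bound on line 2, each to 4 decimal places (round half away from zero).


0.0035
0.9634

from the listed singular values, σ₁ = 49/4, σ_n = 49/1472
κ = σ_max/σ_min = (49/4)/(49/1472) = 368.0000
worst-case relative error ≤ 368.0000 × 1/382 = 0.9634
solve Ax = b  →  x = [-110.8257 27.9962 37.0562]
‖b‖ = 5.3852, ‖x‖ = 120.1636
δb = ε·‖b‖·d = [-0.0135 -0.0036 0.0015]; solving A·Δx = δb gives ‖Δx‖ = 0.4235
realised ‖Δx‖/‖x‖ = 0.0035
so the bound overstates the realised error by a factor of ≈ 273.3444 (computed from the unrounded values)


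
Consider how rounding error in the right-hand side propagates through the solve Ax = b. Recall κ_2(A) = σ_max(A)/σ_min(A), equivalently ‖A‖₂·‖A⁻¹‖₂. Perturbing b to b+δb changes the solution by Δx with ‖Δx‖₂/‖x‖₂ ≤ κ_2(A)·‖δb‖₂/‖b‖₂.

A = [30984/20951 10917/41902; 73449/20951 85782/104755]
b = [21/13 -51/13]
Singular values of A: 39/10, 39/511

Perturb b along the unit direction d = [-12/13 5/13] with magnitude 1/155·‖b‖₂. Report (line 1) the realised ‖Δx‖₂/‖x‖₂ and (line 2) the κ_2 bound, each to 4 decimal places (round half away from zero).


largest singular value 39/10, smallest 39/511
κ = σ_max/σ_min = (39/10)/(39/511) = 51.1000
κ_2(A)·‖δb‖/‖b‖ = 0.3297
solve Ax = b  →  x = [7.8780 -38.5178]
‖b‖₂ = 4.2426 and ‖x‖₂ = 39.3152
Δx = A⁻¹·δb where δb = 1/155·4.2426·d; ‖Δx‖ = 0.3586
relative error = 0.0091
so the bound overstates the realised error by a factor of ≈ 36.1401 (computed from the unrounded values)

0.0091
0.3297


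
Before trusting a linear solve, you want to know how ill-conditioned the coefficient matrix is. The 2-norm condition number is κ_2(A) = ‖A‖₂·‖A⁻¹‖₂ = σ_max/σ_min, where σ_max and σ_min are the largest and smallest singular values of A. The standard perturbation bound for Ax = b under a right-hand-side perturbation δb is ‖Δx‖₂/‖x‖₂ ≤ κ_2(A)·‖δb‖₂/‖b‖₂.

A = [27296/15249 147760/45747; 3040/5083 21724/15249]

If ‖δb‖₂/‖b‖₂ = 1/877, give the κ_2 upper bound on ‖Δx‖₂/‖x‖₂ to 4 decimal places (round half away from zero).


AᵀA = [4900864/1375929 27382400/4127787; 27382400/4127787 154321936/12383361]; tr = 686608/42849, det = 16384/42849
eigenvalues of AᵀA: λ = (tr ± √(tr²−4·det))/2 = 16, 1024/42849
so κ_2 = √(16 / (1024/42849)) = 25.8750
worst-case relative error ≤ 25.8750 × 1/877 = 0.0295

0.0295


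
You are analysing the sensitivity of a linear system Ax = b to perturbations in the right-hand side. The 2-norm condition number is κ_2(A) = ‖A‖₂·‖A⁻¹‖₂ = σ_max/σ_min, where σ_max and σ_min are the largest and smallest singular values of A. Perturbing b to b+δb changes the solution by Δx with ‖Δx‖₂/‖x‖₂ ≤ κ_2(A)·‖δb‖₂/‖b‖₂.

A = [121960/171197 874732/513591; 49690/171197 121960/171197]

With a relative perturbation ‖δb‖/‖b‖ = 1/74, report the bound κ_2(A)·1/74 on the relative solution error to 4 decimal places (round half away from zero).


M = AᵀA = [7894100/13340197 56833360/40020591; 56833360/40020591 409205392/120061773]. tr(M)=36942484/9235521, det(M)=1600/9235521
eigenvalues of AᵀA: λ = (tr ± √(tr²−4·det))/2 = 4, 400/9235521
so κ_2 = √(4 / (400/9235521)) = 303.9000
bound on ‖Δx‖/‖x‖: κ·ε = 303.9000·1/74 = 4.1068

4.1068


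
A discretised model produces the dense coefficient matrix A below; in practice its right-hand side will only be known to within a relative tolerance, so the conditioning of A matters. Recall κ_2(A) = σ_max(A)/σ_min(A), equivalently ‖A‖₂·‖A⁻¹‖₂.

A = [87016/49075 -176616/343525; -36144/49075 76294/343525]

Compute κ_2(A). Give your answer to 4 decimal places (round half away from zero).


264.2500

M = AᵀA = [52533568/14250625 -107254368/99754375; -107254368/99754375 219017668/698280625]. tr(M)=4469060/1117249, det(M)=256/1117249
eigenvalues of AᵀA: λ = (tr ± √(tr²−4·det))/2 = 4, 64/1117249
κ = σ_max/σ_min = 2/(8/1057) = 264.2500


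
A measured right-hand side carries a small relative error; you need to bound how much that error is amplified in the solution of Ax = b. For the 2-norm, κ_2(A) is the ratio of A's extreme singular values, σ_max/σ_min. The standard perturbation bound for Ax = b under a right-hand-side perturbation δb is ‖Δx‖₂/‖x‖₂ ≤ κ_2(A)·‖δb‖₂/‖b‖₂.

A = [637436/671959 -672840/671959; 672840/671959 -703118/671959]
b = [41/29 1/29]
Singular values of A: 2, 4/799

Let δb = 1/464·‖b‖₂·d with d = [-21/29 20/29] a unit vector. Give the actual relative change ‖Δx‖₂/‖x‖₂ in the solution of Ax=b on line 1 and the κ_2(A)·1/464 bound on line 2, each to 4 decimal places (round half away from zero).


0.0030
0.8610

from the listed singular values, σ₁ = 2, σ_n = 4/799
condition number: 2 ÷ (4/799) = 399.5000
κ_2(A)·‖δb‖/‖b‖ = 0.8610
solve Ax = b  →  x = [-144.3017 -138.1207]
‖b‖ = 1.4142, ‖x‖ = 199.7506
Δx = A⁻¹·δb where δb = 1/464·1.4142·d; ‖Δx‖ = 0.6088
relative error = 0.0030
realised/bound (from unrounded values) ≈ 0.0035


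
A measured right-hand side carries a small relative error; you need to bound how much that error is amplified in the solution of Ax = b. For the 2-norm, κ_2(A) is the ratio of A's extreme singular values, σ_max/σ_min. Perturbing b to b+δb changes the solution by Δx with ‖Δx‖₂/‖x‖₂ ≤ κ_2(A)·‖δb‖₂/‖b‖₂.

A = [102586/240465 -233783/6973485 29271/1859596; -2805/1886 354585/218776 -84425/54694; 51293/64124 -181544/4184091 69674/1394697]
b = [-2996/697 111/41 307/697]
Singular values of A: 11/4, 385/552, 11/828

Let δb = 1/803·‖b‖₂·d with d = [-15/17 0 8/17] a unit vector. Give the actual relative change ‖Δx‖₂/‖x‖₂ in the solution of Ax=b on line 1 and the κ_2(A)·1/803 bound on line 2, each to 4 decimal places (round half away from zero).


σ_max = 11/4, σ_min = 11/828
κ = σ_max/σ_min = (11/4)/(11/828) = 207.0000
perturbation bound = 207.0000·1/803 = 0.2578
solve Ax = b  →  x = [-1.8016 207.6579 218.0227]
‖b‖₂ = 5.0990 and ‖x‖₂ = 301.0963
with δb = [-0.0056 0.0000 0.0030], A·Δx = δb → ‖Δx‖ = 0.4780
realised ‖Δx‖/‖x‖ = 0.0016
realised/bound (from unrounded values) ≈ 0.0062

0.0016
0.2578


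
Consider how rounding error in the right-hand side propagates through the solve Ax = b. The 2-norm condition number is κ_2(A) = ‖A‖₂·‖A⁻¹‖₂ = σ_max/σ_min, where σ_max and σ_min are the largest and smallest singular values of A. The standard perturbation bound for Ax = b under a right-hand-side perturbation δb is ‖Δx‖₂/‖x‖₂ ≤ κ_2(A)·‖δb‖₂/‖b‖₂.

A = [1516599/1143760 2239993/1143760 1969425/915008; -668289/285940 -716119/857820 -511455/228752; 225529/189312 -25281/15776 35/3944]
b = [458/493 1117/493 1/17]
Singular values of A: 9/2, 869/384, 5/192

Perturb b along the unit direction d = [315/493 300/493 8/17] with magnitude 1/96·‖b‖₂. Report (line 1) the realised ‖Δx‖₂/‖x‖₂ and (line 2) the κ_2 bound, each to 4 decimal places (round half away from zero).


largest singular value 9/2, smallest 5/192
κ_2(A) = (9/2) / (5/192) = 172.8000
κ_2(A)·‖δb‖/‖b‖ = 1.8000
solve Ax = b  →  x = [-42.7663 -31.5224 55.4605]
‖b‖ = 2.4495, ‖x‖ = 76.8016
re-solving with b+δb shifts x by Δx of norm 0.9798
dividing the unrounded norms, ‖Δx‖/‖x‖ = 0.0128
realised/bound (from unrounded values) ≈ 0.0071

0.0128
1.8000


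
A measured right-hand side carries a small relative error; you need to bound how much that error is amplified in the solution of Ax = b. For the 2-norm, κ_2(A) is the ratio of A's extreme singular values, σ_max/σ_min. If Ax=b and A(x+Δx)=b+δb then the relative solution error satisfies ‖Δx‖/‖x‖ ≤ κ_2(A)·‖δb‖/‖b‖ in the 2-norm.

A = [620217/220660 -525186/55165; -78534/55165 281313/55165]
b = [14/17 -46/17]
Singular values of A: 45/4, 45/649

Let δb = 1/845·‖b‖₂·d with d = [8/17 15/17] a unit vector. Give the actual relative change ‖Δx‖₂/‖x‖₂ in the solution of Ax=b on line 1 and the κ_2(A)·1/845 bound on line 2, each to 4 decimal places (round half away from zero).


0.0017
0.1920

σ_max = 45/4, σ_min = 45/649
κ_2(A) = (45/4) / (45/649) = 162.2500
bound on ‖Δx‖/‖x‖: κ·ε = 162.2500·1/845 = 0.1920
solve Ax = b  →  x = [-27.6409 -8.2471]
‖b‖₂ = 2.8284 and ‖x‖₂ = 28.8450
re-solving with b+δb shifts x by Δx of norm 0.0483
realised ‖Δx‖/‖x‖ = 0.0017
so the bound overstates the realised error by a factor of ≈ 114.7303 (computed from the unrounded values)


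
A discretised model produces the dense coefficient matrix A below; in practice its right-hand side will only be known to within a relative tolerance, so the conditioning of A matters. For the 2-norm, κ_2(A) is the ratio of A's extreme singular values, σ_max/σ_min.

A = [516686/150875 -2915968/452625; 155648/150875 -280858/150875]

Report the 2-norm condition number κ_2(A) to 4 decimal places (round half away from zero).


213.0000

M = AᵀA = [465905156/36421225 -524091136/21852735; -524091136/21852735 14740480516/327791025]. tr(M)=13102856/226845, det(M)=2085136/28355625
solving λ² − 13102856/226845·λ + 2085136/28355625 = 0 gives λ = 1444/25, 1444/1134225
κ_2(A) = √(λ_max/λ_min) = √((1444/25) / (1444/1134225)) = 213.0000
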